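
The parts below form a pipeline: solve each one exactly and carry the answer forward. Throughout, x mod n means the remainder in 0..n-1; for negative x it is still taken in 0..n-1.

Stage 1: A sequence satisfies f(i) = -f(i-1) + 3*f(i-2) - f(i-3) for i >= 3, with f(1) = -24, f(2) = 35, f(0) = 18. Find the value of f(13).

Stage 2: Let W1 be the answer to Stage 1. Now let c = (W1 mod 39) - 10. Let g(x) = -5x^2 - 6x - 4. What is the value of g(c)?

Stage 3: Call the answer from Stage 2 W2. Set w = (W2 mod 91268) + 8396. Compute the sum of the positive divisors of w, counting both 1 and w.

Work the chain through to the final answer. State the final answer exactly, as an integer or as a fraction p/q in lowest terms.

Stage 1: f(3) = -1*(35) + 3*(-24) - 1*(18) = -125; iterating: f(3)=-125, f(4)=254, f(5)=-664, f(6)=1551, f(7)=-3797, f(8)=9114, f(9)=-22056, f(10)=53195, f(11)=-128477, f(12)=310118, f(13)=-748744; answer -748744
Stage 2: W1 = -748744; c = 7; -5*(7)^2 - 6*(7)^1 - 4 = (-245) + (-42) + (-4) = -291; answer -291
Stage 3: W2 = -291; w = 99373; 99373 = 43 * 2311; sigma = (1 + 43) * (1 + 2311) = 44 * 2312 = 101728; answer 101728

101728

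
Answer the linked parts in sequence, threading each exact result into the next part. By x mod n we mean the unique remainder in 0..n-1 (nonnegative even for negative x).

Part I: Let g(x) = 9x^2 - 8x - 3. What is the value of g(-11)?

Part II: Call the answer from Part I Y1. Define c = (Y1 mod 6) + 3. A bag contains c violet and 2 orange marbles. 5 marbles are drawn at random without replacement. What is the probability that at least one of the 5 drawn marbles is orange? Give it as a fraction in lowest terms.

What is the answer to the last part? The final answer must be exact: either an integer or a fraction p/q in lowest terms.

5/6

Part I: 9*(-11)^2 - 8*(-11)^1 - 3 = (1089) + (88) + (-3) = 1174; answer 1174
Part II: Y1 = 1174; c = 7; total draws C(9,5) = 126; complement C(7,5) = 21; favorable 126 - 21 = 105; P = 5/6; answer 5/6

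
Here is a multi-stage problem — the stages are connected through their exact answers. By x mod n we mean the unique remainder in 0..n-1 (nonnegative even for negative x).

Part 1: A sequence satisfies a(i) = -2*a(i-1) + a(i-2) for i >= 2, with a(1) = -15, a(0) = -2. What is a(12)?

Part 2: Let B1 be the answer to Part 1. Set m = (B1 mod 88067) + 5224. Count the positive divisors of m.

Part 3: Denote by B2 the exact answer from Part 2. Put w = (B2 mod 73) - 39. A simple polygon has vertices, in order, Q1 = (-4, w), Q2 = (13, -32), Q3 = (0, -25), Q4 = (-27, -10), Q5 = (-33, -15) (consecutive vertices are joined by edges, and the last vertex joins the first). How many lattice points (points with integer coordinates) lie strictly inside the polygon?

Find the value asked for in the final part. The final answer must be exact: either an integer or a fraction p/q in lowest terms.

190

Part 1: a(2) = -2*(-15) + 1*(-2) = 28; iterating: a(2)=28, a(3)=-71, a(4)=170, a(5)=-411, a(6)=992, a(7)=-2395, a(8)=5782, a(9)=-13959, a(10)=33700, a(11)=-81359, a(12)=196418; answer 196418
Part 2: B1 = 196418; m = 25508; 25508 = 2^2 * 7 * 911; number of divisors = (2+1) * (1+1) * (1+1) = 12; answer 12
Part 3: B2 = 12; w = -27; cross terms: (-4*-32 - 13*-27)=479, (13*-25 - 0*-32)=-325, (0*-10 - -27*-25)=-675, (-27*-15 - -33*-10)=75, (-33*-27 - -4*-15)=831; twice the area = |385| = 385; area = 385/2; boundary points = 1 + 1 + 3 + 1 + 1 = 7; strictly interior points = area - boundary/2 + 1 = 190; answer 190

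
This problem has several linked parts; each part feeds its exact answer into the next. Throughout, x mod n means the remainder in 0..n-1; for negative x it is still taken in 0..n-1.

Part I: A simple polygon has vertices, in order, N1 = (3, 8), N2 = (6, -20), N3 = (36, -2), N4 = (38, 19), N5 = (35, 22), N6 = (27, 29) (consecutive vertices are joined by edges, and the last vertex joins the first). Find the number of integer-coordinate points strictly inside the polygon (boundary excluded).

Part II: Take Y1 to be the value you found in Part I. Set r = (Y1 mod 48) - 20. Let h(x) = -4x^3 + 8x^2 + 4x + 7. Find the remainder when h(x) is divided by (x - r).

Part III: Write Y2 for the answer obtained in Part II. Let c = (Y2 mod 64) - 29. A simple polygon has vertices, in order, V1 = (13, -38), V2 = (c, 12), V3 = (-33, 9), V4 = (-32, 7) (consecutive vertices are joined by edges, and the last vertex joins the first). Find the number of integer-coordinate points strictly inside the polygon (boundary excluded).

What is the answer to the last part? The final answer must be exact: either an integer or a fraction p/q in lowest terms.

891

Part I: cross terms: (3*-20 - 6*8)=-108, (6*-2 - 36*-20)=708, (36*19 - 38*-2)=760, (38*22 - 35*19)=171, (35*29 - 27*22)=421, (27*8 - 3*29)=129; twice the area = |2081| = 2081; area = 2081/2; boundary points = 1 + 6 + 1 + 3 + 1 + 3 = 15; strictly interior points = area - boundary/2 + 1 = 1034; answer 1034
Part II: Y1 = 1034; r = 6; remainder = value at the root: -4*(6)^3 + 8*(6)^2 + 4*(6)^1 + 7 = (-864) + (288) + (24) + (7) = -545; answer -545
Part III: Y2 = -545; c = 2; cross terms: (13*12 - 2*-38)=232, (2*9 - -33*12)=414, (-33*7 - -32*9)=57, (-32*-38 - 13*7)=1125; twice the area = |1828| = 1828; area = 914; boundary points = 1 + 1 + 1 + 45 = 48; strictly interior points = area - boundary/2 + 1 = 891; answer 891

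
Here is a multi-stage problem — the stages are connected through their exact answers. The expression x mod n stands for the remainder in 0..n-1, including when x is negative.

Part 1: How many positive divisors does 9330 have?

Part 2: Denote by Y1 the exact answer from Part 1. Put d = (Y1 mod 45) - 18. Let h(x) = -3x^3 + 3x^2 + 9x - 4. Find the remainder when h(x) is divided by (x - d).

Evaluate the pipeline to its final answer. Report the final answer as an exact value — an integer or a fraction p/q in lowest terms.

Part 1: 9330 = 2 * 3 * 5 * 311; number of divisors = (1+1) * (1+1) * (1+1) * (1+1) = 16; answer 16
Part 2: Y1 = 16; d = -2; remainder = value at the root: -3*(-2)^3 + 3*(-2)^2 + 9*(-2)^1 - 4 = (24) + (12) + (-18) + (-4) = 14; answer 14

14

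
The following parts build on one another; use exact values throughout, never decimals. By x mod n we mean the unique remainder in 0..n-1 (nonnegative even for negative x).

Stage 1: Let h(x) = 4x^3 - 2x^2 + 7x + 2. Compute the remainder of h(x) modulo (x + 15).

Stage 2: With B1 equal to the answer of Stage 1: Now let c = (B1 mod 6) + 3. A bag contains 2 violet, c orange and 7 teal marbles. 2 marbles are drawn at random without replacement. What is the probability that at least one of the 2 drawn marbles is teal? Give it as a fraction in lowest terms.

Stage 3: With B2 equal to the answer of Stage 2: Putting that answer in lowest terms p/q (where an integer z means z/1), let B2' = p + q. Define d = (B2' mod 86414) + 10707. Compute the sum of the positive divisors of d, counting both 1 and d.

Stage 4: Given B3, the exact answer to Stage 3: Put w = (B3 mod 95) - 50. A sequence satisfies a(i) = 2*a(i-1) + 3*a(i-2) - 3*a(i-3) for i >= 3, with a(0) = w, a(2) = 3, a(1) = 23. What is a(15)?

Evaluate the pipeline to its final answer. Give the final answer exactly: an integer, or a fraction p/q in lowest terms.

16731567

Stage 1: remainder = value at the root: 4*(-15)^3 - 2*(-15)^2 + 7*(-15)^1 + 2 = (-13500) + (-450) + (-105) + (2) = -14053; answer -14053
Stage 2: B1 = -14053; c = 8; total draws C(17,2) = 136; complement C(10,2) = 45; favorable 136 - 45 = 91; P = 91/136; answer 91/136
Stage 3: B2 = 91/136; threaded value p + q = 227; d = 10934; 10934 = 2 * 7 * 11 * 71; sigma = (1 + 2) * (1 + 7) * (1 + 11) * (1 + 71) = 3 * 8 * 12 * 72 = 20736; answer 20736
Stage 4: B3 = 20736; w = -24; a(3) = 2*(3) + 3*(23) - 3*(-24) = 147; iterating: a(3)=147, a(4)=234, a(5)=900, a(6)=2061, a(7)=6120, a(8)=15723, a(9)=43623, a(10)=116055, a(11)=315810, a(12)=848916, a(13)=2297097, a(14)=6193512, a(15)=16731567; answer 16731567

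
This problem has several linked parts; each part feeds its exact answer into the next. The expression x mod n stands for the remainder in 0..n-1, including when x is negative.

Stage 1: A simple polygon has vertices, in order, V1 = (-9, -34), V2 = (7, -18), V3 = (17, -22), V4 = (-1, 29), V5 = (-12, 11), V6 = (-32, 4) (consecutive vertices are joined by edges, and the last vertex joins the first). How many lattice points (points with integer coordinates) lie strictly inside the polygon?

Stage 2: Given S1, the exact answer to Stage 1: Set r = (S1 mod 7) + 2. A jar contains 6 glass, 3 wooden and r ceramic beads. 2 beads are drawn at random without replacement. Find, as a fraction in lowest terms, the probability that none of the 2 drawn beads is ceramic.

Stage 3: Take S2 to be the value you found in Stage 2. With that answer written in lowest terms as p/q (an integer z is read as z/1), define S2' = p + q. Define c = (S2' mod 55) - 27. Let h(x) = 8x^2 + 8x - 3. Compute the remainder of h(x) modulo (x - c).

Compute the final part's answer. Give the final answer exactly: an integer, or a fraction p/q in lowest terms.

3357

Stage 1: cross terms: (-9*-18 - 7*-34)=400, (7*-22 - 17*-18)=152, (17*29 - -1*-22)=471, (-1*11 - -12*29)=337, (-12*4 - -32*11)=304, (-32*-34 - -9*4)=1124; twice the area = |2788| = 2788; area = 1394; boundary points = 16 + 2 + 3 + 1 + 1 + 1 = 24; strictly interior points = area - boundary/2 + 1 = 1383; answer 1383
Stage 2: S1 = 1383; r = 6; total draws C(15,2) = 105; favorable C(9,2) = 36; P = 12/35; answer 12/35
Stage 3: S2 = 12/35; threaded value p + q = 47; c = 20; remainder = value at the root: 8*(20)^2 + 8*(20)^1 - 3 = (3200) + (160) + (-3) = 3357; answer 3357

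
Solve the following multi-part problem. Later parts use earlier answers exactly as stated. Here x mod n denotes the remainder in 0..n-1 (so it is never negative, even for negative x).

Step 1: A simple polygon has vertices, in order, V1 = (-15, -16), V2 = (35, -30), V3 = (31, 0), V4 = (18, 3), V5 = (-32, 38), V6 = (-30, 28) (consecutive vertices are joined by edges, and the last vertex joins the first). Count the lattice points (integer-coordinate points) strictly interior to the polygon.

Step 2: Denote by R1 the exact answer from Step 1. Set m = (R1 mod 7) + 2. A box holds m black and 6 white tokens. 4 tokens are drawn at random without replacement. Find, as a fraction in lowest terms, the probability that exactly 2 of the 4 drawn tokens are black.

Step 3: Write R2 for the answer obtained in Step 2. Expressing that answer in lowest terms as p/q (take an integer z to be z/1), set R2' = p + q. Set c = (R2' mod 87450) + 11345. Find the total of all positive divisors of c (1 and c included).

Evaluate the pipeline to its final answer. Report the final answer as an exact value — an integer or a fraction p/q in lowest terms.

Step 1: cross terms: (-15*-30 - 35*-16)=1010, (35*0 - 31*-30)=930, (31*3 - 18*0)=93, (18*38 - -32*3)=780, (-32*28 - -30*38)=244, (-30*-16 - -15*28)=900; twice the area = |3957| = 3957; area = 3957/2; boundary points = 2 + 2 + 1 + 5 + 2 + 1 = 13; strictly interior points = area - boundary/2 + 1 = 1973; answer 1973
Step 2: R1 = 1973; m = 8; total draws C(14,4) = 1001; favorable C(8,2)*C(6,2) = 420; P = 60/143; answer 60/143
Step 3: R2 = 60/143; threaded value p + q = 203; c = 11548; 11548 = 2^2 * 2887; sigma = (1 + 2 + 4) * (1 + 2887) = 7 * 2888 = 20216; answer 20216

20216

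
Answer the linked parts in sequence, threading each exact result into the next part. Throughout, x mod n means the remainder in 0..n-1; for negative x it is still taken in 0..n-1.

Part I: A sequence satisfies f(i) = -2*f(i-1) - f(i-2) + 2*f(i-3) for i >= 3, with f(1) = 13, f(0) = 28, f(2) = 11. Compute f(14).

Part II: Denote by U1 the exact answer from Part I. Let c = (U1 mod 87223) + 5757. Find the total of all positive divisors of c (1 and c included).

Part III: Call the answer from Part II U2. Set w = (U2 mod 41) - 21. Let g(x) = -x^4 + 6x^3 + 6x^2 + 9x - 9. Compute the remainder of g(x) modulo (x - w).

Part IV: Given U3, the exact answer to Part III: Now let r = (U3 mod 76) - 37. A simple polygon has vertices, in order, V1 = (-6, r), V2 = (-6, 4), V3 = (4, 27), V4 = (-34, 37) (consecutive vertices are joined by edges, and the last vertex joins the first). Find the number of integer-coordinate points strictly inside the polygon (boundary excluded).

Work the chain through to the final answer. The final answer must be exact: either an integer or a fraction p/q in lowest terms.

Part I: f(3) = -2*(11) - 1*(13) + 2*(28) = 21; iterating: f(3)=21, f(4)=-27, f(5)=55, f(6)=-41, f(7)=-27, f(8)=205, f(9)=-465, f(10)=671, f(11)=-467, f(12)=-667, f(13)=3143, f(14)=-6553; answer -6553
Part II: U1 = -6553; c = 86427; 86427 = 3^4 * 11 * 97; sigma = (1 + 3 + 9 + 27 + 81) * (1 + 11) * (1 + 97) = 121 * 12 * 98 = 142296; answer 142296
Part III: U2 = 142296; w = 5; remainder = value at the root: -1*(5)^4 + 6*(5)^3 + 6*(5)^2 + 9*(5)^1 - 9 = (-625) + (750) + (150) + (45) + (-9) = 311; answer 311
Part IV: U3 = 311; r = -30; cross terms: (-6*4 - -6*-30)=-204, (-6*27 - 4*4)=-178, (4*37 - -34*27)=1066, (-34*-30 - -6*37)=1242; twice the area = |1926| = 1926; area = 963; boundary points = 34 + 1 + 2 + 1 = 38; strictly interior points = area - boundary/2 + 1 = 945; answer 945

945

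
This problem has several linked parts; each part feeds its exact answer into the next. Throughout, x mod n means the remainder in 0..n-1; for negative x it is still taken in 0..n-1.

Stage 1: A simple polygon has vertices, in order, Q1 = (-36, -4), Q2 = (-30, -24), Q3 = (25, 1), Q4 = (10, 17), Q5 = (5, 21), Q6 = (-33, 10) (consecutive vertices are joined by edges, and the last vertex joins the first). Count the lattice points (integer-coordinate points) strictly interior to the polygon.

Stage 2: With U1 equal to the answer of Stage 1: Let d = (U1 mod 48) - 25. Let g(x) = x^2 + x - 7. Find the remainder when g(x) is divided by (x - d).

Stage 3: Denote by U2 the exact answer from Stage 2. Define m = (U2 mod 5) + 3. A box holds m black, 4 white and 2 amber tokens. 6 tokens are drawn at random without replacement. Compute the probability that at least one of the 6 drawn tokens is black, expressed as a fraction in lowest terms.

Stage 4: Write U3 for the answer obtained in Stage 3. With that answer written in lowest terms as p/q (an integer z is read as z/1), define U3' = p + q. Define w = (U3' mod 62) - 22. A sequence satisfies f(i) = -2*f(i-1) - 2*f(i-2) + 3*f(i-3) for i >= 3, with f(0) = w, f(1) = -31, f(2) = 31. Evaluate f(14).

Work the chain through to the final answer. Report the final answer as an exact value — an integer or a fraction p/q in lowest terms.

29039

Stage 1: cross terms: (-36*-24 - -30*-4)=744, (-30*1 - 25*-24)=570, (25*17 - 10*1)=415, (10*21 - 5*17)=125, (5*10 - -33*21)=743, (-33*-4 - -36*10)=492; twice the area = |3089| = 3089; area = 3089/2; boundary points = 2 + 5 + 1 + 1 + 1 + 1 = 11; strictly interior points = area - boundary/2 + 1 = 1540; answer 1540
Stage 2: U1 = 1540; d = -21; remainder = value at the root: 1*(-21)^2 + 1*(-21)^1 - 7 = (441) + (-21) + (-7) = 413; answer 413
Stage 3: U2 = 413; m = 6; total draws C(12,6) = 924; complement C(6,6) = 1; favorable 924 - 1 = 923; P = 923/924; answer 923/924
Stage 4: U3 = 923/924; threaded value p + q = 1847; w = 27; f(3) = -2*(31) - 2*(-31) + 3*(27) = 81; iterating: f(3)=81, f(4)=-317, f(5)=565, f(6)=-253, f(7)=-1575, f(8)=5351, f(9)=-8311, f(10)=1195, f(11)=30285, f(12)=-87893, f(13)=118801, f(14)=29039; answer 29039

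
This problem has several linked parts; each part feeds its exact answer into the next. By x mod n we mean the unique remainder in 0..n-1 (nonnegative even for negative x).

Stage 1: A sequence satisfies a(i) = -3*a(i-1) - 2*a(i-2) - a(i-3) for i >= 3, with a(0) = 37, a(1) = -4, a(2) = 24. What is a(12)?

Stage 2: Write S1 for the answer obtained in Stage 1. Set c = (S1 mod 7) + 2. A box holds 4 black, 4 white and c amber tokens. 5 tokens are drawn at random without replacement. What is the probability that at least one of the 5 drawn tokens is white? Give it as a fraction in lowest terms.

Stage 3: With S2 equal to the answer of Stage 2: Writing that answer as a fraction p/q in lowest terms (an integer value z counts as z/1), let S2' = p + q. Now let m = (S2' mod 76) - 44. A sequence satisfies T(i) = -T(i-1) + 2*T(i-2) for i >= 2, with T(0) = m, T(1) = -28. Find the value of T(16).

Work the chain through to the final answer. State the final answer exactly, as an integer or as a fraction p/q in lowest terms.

Stage 1: a(3) = -3*(24) - 2*(-4) - 1*(37) = -101; iterating: a(3)=-101, a(4)=259, a(5)=-599, a(6)=1380, a(7)=-3201, a(8)=7442, a(9)=-17304, a(10)=40229, a(11)=-93521, a(12)=217409; answer 217409
Stage 2: S1 = 217409; c = 5; total draws C(13,5) = 1287; complement C(9,5) = 126; favorable 1287 - 126 = 1161; P = 129/143; answer 129/143
Stage 3: S2 = 129/143; threaded value p + q = 272; m = 0; T(2) = -1*(-28) + 2*(0) = 28; iterating: T(2)=28, T(3)=-84, T(4)=140, T(5)=-308, T(6)=588, T(7)=-1204, T(8)=2380, T(9)=-4788, T(10)=9548, T(11)=-19124, T(12)=38220, T(13)=-76468, T(14)=152908, T(15)=-305844, T(16)=611660; answer 611660

611660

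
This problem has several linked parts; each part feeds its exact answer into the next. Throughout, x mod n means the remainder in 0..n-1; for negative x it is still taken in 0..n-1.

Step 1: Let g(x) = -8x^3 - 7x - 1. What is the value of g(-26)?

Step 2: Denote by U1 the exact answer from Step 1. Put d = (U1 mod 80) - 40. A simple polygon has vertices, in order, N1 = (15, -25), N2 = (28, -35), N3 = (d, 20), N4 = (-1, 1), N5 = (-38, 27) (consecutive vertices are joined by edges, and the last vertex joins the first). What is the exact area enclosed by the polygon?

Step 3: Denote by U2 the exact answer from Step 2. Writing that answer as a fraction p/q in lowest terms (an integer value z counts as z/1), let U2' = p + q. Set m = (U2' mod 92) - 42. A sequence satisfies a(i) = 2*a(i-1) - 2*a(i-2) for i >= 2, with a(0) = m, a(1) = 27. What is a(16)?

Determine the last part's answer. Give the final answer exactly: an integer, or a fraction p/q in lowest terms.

3840

Step 1: -8*(-26)^3 - 7*(-26)^1 - 1 = (140608) + (182) + (-1) = 140789; answer 140789
Step 2: U1 = 140789; d = 29; cross terms: (15*-35 - 28*-25)=175, (28*20 - 29*-35)=1575, (29*1 - -1*20)=49, (-1*27 - -38*1)=11, (-38*-25 - 15*27)=545; twice the area = |2355| = 2355; area = 2355/2; answer 2355/2
Step 3: U2 = 2355/2; threaded value p + q = 2357; m = 15; a(2) = 2*(27) - 2*(15) = 24; iterating: a(2)=24, a(3)=-6, a(4)=-60, a(5)=-108, a(6)=-96, a(7)=24, a(8)=240, a(9)=432, a(10)=384, a(11)=-96, a(12)=-960, a(13)=-1728, a(14)=-1536, a(15)=384, a(16)=3840; answer 3840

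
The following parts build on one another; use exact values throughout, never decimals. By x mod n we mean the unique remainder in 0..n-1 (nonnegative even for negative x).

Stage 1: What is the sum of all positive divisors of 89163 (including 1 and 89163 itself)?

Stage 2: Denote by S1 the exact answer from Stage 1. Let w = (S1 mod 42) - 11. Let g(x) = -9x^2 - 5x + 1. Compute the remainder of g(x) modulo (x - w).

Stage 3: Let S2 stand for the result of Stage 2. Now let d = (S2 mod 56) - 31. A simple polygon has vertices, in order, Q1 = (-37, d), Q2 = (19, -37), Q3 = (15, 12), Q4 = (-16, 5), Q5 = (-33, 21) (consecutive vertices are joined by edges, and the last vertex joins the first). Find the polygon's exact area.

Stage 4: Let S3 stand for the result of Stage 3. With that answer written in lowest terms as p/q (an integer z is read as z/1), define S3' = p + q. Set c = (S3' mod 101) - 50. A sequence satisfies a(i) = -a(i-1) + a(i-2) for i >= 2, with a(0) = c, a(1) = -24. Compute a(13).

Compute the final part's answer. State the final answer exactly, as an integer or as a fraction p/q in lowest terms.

Stage 1: 89163 = 3^2 * 9907; sigma = (1 + 3 + 9) * (1 + 9907) = 13 * 9908 = 128804; answer 128804
Stage 2: S1 = 128804; w = 21; remainder = value at the root: -9*(21)^2 - 5*(21)^1 + 1 = (-3969) + (-105) + (1) = -4073; answer -4073
Stage 3: S2 = -4073; d = -16; cross terms: (-37*-37 - 19*-16)=1673, (19*12 - 15*-37)=783, (15*5 - -16*12)=267, (-16*21 - -33*5)=-171, (-33*-16 - -37*21)=1305; twice the area = |3857| = 3857; area = 3857/2; answer 3857/2
Stage 4: S3 = 3857/2; threaded value p + q = 3859; c = -29; a(2) = -1*(-24) + 1*(-29) = -5; iterating: a(2)=-5, a(3)=-19, a(4)=14, a(5)=-33, a(6)=47, a(7)=-80, a(8)=127, a(9)=-207, a(10)=334, a(11)=-541, a(12)=875, a(13)=-1416; answer -1416

-1416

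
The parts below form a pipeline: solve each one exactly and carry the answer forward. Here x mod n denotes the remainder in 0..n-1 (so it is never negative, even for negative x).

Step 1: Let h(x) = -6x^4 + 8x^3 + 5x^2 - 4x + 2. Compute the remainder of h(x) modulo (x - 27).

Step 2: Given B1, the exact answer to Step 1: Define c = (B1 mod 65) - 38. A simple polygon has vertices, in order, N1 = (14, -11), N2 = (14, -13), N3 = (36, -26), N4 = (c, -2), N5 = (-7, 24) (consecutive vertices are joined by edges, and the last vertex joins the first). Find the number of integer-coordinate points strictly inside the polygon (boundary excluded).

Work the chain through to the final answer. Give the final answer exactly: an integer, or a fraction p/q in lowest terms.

Step 1: remainder = value at the root: -6*(27)^4 + 8*(27)^3 + 5*(27)^2 - 4*(27)^1 + 2 = (-3188646) + (157464) + (3645) + (-108) + (2) = -3027643; answer -3027643
Step 2: B1 = -3027643; c = 19; cross terms: (14*-13 - 14*-11)=-28, (14*-26 - 36*-13)=104, (36*-2 - 19*-26)=422, (19*24 - -7*-2)=442, (-7*-11 - 14*24)=-259; twice the area = |681| = 681; area = 681/2; boundary points = 2 + 1 + 1 + 26 + 7 = 37; strictly interior points = area - boundary/2 + 1 = 323; answer 323

323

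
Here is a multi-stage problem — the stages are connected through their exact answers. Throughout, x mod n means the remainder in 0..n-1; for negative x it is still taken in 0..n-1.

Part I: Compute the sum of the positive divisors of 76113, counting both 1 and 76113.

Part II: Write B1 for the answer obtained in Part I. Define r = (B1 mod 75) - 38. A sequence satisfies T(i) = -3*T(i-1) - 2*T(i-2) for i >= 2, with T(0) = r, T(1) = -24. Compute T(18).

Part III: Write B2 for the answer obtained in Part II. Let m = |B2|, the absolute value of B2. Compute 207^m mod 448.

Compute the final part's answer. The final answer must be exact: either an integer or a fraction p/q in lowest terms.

Part I: 76113 = 3^3 * 2819; sigma = (1 + 3 + 9 + 27) * (1 + 2819) = 40 * 2820 = 112800; answer 112800
Part II: B1 = 112800; r = -38; T(2) = -3*(-24) - 2*(-38) = 148; iterating: T(2)=148, T(3)=-396, T(4)=892, T(5)=-1884, T(6)=3868, T(7)=-7836, T(8)=15772, T(9)=-31644, T(10)=63388, T(11)=-126876, T(12)=253852, T(13)=-507804, T(14)=1015708, T(15)=-2031516, T(16)=4063132, T(17)=-8126364, T(18)=16252828; answer 16252828
Part III: B2 = 16252828; m = 16252828; squarings mod 448: 207^1=207, 207^2=289, 207^4=193, 207^8=65, 207^16=193, 207^32=65, 207^64=193, 207^128=65, 207^256=193, 207^512=65, 207^1024=193, 207^2048=65, 207^4096=193, 207^8192=65, 207^16384=193, 207^32768=65, 207^65536=193, 207^131072=65, 207^262144=193, 207^524288=65, 207^1048576=193, 207^2097152=65, 207^4194304=193, 207^8388608=65; 207^16252828 = 207^4 * 207^8 * 207^16 * 207^128 * 207^256 * 207^512 * 207^1024 * 207^2048 * 207^4096 * 207^8192 * 207^16384 * 207^32768 * 207^65536 * 207^131072 * 207^262144 * 207^1048576 * 207^2097152 * 207^4194304 * 207^8388608 = 193 (mod 448); answer 193

193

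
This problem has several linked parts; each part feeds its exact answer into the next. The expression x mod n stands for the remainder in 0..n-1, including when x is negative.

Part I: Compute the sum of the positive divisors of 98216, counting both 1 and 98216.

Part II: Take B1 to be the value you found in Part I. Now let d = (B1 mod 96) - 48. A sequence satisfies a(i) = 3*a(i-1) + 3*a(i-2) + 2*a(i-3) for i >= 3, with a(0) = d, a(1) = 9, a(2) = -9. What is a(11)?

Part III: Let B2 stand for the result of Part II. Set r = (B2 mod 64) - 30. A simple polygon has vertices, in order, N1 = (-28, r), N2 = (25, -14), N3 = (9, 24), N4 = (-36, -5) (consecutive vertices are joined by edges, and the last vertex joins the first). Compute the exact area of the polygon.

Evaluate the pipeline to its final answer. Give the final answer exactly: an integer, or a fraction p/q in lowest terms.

1112

Part I: 98216 = 2^3 * 12277; sigma = (1 + 2 + 4 + 8) * (1 + 12277) = 15 * 12278 = 184170; answer 184170
Part II: B1 = 184170; d = -6; a(3) = 3*(-9) + 3*(9) + 2*(-6) = -12; iterating: a(3)=-12, a(4)=-45, a(5)=-189, a(6)=-726, a(7)=-2835, a(8)=-11061, a(9)=-43140, a(10)=-168273, a(11)=-656361; answer -656361
Part III: B2 = -656361; r = -7; cross terms: (-28*-14 - 25*-7)=567, (25*24 - 9*-14)=726, (9*-5 - -36*24)=819, (-36*-7 - -28*-5)=112; twice the area = |2224| = 2224; area = 1112; answer 1112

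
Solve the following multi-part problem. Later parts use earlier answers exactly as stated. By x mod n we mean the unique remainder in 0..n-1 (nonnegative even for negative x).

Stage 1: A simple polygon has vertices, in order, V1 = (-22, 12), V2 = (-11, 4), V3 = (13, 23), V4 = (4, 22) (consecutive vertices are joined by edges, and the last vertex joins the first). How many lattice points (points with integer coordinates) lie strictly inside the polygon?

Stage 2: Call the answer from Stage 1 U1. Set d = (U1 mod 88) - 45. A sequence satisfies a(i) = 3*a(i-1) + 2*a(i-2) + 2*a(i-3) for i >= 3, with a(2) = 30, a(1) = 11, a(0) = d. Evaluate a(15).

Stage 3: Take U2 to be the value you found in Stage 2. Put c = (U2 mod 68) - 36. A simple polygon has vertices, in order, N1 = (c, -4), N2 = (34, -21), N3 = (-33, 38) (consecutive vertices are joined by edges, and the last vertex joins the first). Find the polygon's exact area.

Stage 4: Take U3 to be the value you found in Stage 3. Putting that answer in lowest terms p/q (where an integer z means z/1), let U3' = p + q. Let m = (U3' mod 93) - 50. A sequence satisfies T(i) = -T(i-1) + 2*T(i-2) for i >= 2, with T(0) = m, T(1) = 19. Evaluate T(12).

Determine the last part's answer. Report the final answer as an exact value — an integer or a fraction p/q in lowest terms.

Stage 1: cross terms: (-22*4 - -11*12)=44, (-11*23 - 13*4)=-305, (13*22 - 4*23)=194, (4*12 - -22*22)=532; twice the area = |465| = 465; area = 465/2; boundary points = 1 + 1 + 1 + 2 = 5; strictly interior points = area - boundary/2 + 1 = 231; answer 231
Stage 2: U1 = 231; d = 10; a(3) = 3*(30) + 2*(11) + 2*(10) = 132; iterating: a(3)=132, a(4)=478, a(5)=1758, a(6)=6494, a(7)=23954, a(8)=88366, a(9)=325994, a(10)=1202622, a(11)=4436586, a(12)=16366990, a(13)=60379386, a(14)=222745310, a(15)=821728682; answer 821728682
Stage 3: U2 = 821728682; c = -14; cross terms: (-14*-21 - 34*-4)=430, (34*38 - -33*-21)=599, (-33*-4 - -14*38)=664; twice the area = |1693| = 1693; area = 1693/2; answer 1693/2
Stage 4: U3 = 1693/2; threaded value p + q = 1695; m = -29; T(2) = -1*(19) + 2*(-29) = -77; iterating: T(2)=-77, T(3)=115, T(4)=-269, T(5)=499, T(6)=-1037, T(7)=2035, T(8)=-4109, T(9)=8179, T(10)=-16397, T(11)=32755, T(12)=-65549; answer -65549

-65549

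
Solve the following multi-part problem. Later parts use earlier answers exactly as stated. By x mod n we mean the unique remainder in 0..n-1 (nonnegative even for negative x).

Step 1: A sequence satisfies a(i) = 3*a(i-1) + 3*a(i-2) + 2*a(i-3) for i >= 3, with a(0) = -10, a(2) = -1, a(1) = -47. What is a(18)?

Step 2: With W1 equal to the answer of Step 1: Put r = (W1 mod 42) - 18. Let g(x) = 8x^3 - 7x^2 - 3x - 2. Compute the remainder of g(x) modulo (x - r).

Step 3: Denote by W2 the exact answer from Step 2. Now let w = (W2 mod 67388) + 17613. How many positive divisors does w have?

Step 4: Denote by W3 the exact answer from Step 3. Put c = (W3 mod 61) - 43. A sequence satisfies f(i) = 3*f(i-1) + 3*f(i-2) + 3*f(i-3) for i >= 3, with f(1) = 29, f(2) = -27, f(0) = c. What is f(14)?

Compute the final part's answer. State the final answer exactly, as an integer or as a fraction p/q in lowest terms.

Step 1: a(3) = 3*(-1) + 3*(-47) + 2*(-10) = -164; iterating: a(3)=-164, a(4)=-589, a(5)=-2261, a(6)=-8878, a(7)=-34595, a(8)=-134941, a(9)=-526364, a(10)=-2053105, a(11)=-8008289, a(12)=-31236910, a(13)=-121841807, a(14)=-475252729, a(15)=-1853757428, a(16)=-7230714085, a(17)=-28203919997, a(18)=-110011417102; answer -110011417102
Step 2: W1 = -110011417102; r = -10; remainder = value at the root: 8*(-10)^3 - 7*(-10)^2 - 3*(-10)^1 - 2 = (-8000) + (-700) + (30) + (-2) = -8672; answer -8672
Step 3: W2 = -8672; w = 76329; 76329 = 3^3 * 11 * 257; number of divisors = (3+1) * (1+1) * (1+1) = 16; answer 16
Step 4: W3 = 16; c = -27; f(3) = 3*(-27) + 3*(29) + 3*(-27) = -75; iterating: f(3)=-75, f(4)=-219, f(5)=-963, f(6)=-3771, f(7)=-14859, f(8)=-58779, f(9)=-232227, f(10)=-917595, f(11)=-3625803, f(12)=-14326875, f(13)=-56610819, f(14)=-223690491; answer -223690491

-223690491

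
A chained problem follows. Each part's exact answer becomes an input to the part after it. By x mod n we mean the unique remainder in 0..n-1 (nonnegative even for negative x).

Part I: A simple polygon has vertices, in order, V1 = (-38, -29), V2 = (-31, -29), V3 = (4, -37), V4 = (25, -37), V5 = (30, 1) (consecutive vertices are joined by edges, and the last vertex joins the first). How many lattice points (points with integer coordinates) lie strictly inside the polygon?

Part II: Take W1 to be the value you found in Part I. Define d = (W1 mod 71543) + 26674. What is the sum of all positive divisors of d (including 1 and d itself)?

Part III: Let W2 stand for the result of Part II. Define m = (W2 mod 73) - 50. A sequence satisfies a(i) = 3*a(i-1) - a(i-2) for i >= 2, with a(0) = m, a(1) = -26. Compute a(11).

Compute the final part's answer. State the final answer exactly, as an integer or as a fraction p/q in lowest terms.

Part I: cross terms: (-38*-29 - -31*-29)=203, (-31*-37 - 4*-29)=1263, (4*-37 - 25*-37)=777, (25*1 - 30*-37)=1135, (30*-29 - -38*1)=-832; twice the area = |2546| = 2546; area = 1273; boundary points = 7 + 1 + 21 + 1 + 2 = 32; strictly interior points = area - boundary/2 + 1 = 1258; answer 1258
Part II: W1 = 1258; d = 27932; 27932 = 2^2 * 6983; sigma = (1 + 2 + 4) * (1 + 6983) = 7 * 6984 = 48888; answer 48888
Part III: W2 = 48888; m = 1; a(2) = 3*(-26) - 1*(1) = -79; iterating: a(2)=-79, a(3)=-211, a(4)=-554, a(5)=-1451, a(6)=-3799, a(7)=-9946, a(8)=-26039, a(9)=-68171, a(10)=-178474, a(11)=-467251; answer -467251

-467251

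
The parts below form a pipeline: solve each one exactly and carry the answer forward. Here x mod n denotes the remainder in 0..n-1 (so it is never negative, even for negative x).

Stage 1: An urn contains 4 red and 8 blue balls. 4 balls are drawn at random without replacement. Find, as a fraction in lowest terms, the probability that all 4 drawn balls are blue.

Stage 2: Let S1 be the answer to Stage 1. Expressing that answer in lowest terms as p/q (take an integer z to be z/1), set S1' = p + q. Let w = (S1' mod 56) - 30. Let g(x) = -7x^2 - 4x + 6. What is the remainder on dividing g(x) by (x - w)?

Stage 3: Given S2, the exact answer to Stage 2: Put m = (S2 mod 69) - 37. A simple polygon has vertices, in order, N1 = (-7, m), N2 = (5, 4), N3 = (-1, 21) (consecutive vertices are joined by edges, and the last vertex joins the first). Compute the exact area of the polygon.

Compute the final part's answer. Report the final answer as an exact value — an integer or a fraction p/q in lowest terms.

Stage 1: total draws C(12,4) = 495; favorable C(8,4) = 70; P = 14/99; answer 14/99
Stage 2: S1 = 14/99; threaded value p + q = 113; w = -29; remainder = value at the root: -7*(-29)^2 - 4*(-29)^1 + 6 = (-5887) + (116) + (6) = -5765; answer -5765
Stage 3: S2 = -5765; m = -6; cross terms: (-7*4 - 5*-6)=2, (5*21 - -1*4)=109, (-1*-6 - -7*21)=153; twice the area = |264| = 264; area = 132; answer 132

132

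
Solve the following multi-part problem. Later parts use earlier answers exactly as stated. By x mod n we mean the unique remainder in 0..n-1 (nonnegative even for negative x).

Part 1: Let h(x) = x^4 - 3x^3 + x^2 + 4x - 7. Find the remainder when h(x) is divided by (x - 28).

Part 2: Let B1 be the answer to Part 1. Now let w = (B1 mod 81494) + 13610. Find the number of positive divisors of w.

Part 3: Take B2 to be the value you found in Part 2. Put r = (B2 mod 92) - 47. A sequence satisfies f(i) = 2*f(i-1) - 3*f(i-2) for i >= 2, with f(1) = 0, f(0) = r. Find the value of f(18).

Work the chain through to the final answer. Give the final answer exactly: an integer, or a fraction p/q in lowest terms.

Part 1: remainder = value at the root: 1*(28)^4 - 3*(28)^3 + 1*(28)^2 + 4*(28)^1 - 7 = (614656) + (-65856) + (784) + (112) + (-7) = 549689; answer 549689
Part 2: B1 = 549689; w = 74335; 74335 = 5 * 14867; number of divisors = (1+1) * (1+1) = 4; answer 4
Part 3: B2 = 4; r = -43; f(2) = 2*(0) - 3*(-43) = 129; iterating: f(2)=129, f(3)=258, f(4)=129, f(5)=-516, f(6)=-1419, f(7)=-1290, f(8)=1677, f(9)=7224, f(10)=9417, f(11)=-2838, f(12)=-33927, f(13)=-59340, f(14)=-16899, f(15)=144222, f(16)=339141, f(17)=245616, f(18)=-526191; answer -526191

-526191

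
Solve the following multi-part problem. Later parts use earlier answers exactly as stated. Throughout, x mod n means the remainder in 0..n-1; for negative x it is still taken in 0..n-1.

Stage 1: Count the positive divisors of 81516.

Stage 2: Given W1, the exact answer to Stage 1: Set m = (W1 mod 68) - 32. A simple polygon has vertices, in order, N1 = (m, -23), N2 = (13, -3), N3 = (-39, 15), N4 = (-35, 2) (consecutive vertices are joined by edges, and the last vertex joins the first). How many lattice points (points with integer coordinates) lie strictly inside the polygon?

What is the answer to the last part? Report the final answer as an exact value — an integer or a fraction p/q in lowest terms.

Stage 1: 81516 = 2^2 * 3 * 6793; number of divisors = (2+1) * (1+1) * (1+1) = 12; answer 12
Stage 2: W1 = 12; m = -20; cross terms: (-20*-3 - 13*-23)=359, (13*15 - -39*-3)=78, (-39*2 - -35*15)=447, (-35*-23 - -20*2)=845; twice the area = |1729| = 1729; area = 1729/2; boundary points = 1 + 2 + 1 + 5 = 9; strictly interior points = area - boundary/2 + 1 = 861; answer 861

861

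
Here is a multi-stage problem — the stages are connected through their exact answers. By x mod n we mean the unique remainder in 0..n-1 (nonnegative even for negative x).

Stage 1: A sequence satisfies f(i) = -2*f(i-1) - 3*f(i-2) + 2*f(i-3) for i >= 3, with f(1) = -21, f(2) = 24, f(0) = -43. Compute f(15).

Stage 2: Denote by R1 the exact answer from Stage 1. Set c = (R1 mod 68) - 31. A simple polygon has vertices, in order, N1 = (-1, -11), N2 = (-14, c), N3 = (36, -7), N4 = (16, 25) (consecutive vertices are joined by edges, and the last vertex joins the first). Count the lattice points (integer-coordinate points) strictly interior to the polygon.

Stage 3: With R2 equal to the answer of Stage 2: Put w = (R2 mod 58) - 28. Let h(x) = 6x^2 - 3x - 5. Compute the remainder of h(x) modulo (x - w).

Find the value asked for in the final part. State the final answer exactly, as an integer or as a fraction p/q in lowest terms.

454

Stage 1: f(3) = -2*(24) - 3*(-21) + 2*(-43) = -71; iterating: f(3)=-71, f(4)=28, f(5)=205, f(6)=-636, f(7)=713, f(8)=892, f(9)=-5195, f(10)=9140, f(11)=-911, f(12)=-35988, f(13)=92989, f(14)=-79836, f(15)=-191271; answer -191271
Stage 2: R1 = -191271; c = -18; cross terms: (-1*-18 - -14*-11)=-136, (-14*-7 - 36*-18)=746, (36*25 - 16*-7)=1012, (16*-11 - -1*25)=-151; twice the area = |1471| = 1471; area = 1471/2; boundary points = 1 + 1 + 4 + 1 = 7; strictly interior points = area - boundary/2 + 1 = 733; answer 733
Stage 3: R2 = 733; w = 9; remainder = value at the root: 6*(9)^2 - 3*(9)^1 - 5 = (486) + (-27) + (-5) = 454; answer 454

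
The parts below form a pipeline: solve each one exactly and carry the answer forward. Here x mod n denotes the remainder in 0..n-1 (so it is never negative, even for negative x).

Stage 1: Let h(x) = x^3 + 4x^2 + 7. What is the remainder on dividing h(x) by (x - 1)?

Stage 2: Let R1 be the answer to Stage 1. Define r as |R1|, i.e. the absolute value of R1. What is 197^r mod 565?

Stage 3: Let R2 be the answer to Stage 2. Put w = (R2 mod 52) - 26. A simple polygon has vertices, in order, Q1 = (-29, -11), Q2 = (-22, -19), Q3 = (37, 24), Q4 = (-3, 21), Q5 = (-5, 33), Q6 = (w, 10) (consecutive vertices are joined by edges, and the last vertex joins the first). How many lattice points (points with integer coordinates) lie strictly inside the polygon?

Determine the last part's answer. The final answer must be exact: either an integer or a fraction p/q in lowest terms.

1205

Stage 1: remainder = value at the root: 1*(1)^3 + 4*(1)^2 + 7 = (1) + (4) + (7) = 12; answer 12
Stage 2: R1 = 12; r = 12; squarings mod 565: 197^1=197, 197^2=389, 197^4=466, 197^8=196; 197^12 = 197^4 * 197^8 = 371 (mod 565); answer 371
Stage 3: R2 = 371; w = -19; cross terms: (-29*-19 - -22*-11)=309, (-22*24 - 37*-19)=175, (37*21 - -3*24)=849, (-3*33 - -5*21)=6, (-5*10 - -19*33)=577, (-19*-11 - -29*10)=499; twice the area = |2415| = 2415; area = 2415/2; boundary points = 1 + 1 + 1 + 2 + 1 + 1 = 7; strictly interior points = area - boundary/2 + 1 = 1205; answer 1205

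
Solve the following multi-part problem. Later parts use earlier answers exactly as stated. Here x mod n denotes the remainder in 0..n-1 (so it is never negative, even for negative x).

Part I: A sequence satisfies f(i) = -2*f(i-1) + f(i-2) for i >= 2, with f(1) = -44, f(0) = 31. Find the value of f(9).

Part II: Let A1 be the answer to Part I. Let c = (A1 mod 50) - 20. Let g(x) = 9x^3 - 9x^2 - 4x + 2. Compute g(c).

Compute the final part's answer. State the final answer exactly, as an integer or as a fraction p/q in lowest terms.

Part I: f(2) = -2*(-44) + 1*(31) = 119; iterating: f(2)=119, f(3)=-282, f(4)=683, f(5)=-1648, f(6)=3979, f(7)=-9606, f(8)=23191, f(9)=-55988; answer -55988
Part II: A1 = -55988; c = -8; 9*(-8)^3 - 9*(-8)^2 - 4*(-8)^1 + 2 = (-4608) + (-576) + (32) + (2) = -5150; answer -5150

-5150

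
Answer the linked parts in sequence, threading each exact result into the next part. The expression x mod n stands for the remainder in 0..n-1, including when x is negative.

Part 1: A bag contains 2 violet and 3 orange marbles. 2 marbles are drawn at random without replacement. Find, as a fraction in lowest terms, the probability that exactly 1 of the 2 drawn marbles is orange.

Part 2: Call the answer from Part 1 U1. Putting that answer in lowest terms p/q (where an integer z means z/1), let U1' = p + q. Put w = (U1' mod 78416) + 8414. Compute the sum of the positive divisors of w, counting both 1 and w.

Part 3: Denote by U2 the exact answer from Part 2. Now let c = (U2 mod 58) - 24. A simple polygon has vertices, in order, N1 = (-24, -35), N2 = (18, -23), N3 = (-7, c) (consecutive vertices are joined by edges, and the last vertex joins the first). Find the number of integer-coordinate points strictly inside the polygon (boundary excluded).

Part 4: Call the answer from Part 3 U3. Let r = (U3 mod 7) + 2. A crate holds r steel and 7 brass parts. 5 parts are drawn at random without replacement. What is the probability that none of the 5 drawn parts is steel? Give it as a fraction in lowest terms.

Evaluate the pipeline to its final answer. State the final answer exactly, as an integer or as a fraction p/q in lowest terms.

1/6

Part 1: total draws C(5,2) = 10; favorable C(3,1)*C(2,1) = 6; P = 3/5; answer 3/5
Part 2: U1 = 3/5; threaded value p + q = 8; w = 8422; 8422 = 2 * 4211; sigma = (1 + 2) * (1 + 4211) = 3 * 4212 = 12636; answer 12636
Part 3: U2 = 12636; c = 26; cross terms: (-24*-23 - 18*-35)=1182, (18*26 - -7*-23)=307, (-7*-35 - -24*26)=869; twice the area = |2358| = 2358; area = 1179; boundary points = 6 + 1 + 1 = 8; strictly interior points = area - boundary/2 + 1 = 1176; answer 1176
Part 4: U3 = 1176; r = 2; total draws C(9,5) = 126; favorable C(7,5) = 21; P = 1/6; answer 1/6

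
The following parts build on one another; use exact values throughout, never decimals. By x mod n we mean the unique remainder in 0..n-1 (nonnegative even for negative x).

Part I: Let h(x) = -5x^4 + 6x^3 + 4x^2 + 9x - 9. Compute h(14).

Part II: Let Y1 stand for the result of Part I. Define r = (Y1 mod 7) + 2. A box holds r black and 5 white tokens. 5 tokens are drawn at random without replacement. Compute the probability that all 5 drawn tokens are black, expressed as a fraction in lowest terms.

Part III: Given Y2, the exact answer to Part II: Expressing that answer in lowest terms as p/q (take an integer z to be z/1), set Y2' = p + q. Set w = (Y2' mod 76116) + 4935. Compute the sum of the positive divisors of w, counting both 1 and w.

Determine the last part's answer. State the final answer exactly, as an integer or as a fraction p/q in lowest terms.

8280

Part I: -5*(14)^4 + 6*(14)^3 + 4*(14)^2 + 9*(14)^1 - 9 = (-192080) + (16464) + (784) + (126) + (-9) = -174715; answer -174715
Part II: Y1 = -174715; r = 7; total draws C(12,5) = 792; favorable C(7,5) = 21; P = 7/264; answer 7/264
Part III: Y2 = 7/264; threaded value p + q = 271; w = 5206; 5206 = 2 * 19 * 137; sigma = (1 + 2) * (1 + 19) * (1 + 137) = 3 * 20 * 138 = 8280; answer 8280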